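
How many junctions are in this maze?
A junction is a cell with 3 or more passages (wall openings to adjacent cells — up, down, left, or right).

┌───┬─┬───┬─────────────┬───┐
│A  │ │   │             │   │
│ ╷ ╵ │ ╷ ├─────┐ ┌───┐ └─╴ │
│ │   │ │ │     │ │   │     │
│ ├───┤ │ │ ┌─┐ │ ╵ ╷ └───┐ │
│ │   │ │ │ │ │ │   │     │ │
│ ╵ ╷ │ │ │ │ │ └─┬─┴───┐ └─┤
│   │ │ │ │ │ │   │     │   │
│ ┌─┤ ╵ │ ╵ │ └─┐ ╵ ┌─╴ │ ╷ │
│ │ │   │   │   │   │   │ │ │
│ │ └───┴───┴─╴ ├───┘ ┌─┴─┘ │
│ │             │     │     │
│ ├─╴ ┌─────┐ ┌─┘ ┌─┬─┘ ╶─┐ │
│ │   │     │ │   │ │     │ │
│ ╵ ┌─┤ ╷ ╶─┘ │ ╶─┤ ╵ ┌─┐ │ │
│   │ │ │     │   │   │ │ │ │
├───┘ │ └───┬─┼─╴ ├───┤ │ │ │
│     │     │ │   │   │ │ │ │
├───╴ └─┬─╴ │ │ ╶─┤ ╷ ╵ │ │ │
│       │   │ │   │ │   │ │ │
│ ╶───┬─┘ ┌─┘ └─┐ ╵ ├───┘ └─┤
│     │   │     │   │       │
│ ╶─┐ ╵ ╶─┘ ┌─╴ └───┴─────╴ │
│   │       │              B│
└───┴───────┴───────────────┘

Checking each cell for number of passages:

Junctions found (3+ passages):
  (0, 8): 3 passages
  (1, 13): 3 passages
  (3, 0): 3 passages
  (3, 12): 3 passages
  (5, 2): 3 passages
  (5, 6): 3 passages
  (5, 13): 3 passages
  (6, 4): 3 passages
  (6, 11): 3 passages
  (8, 2): 3 passages
  (9, 2): 3 passages
  (10, 0): 3 passages
  (10, 6): 3 passages
  (10, 12): 3 passages
  (11, 3): 3 passages
  (11, 7): 3 passages
Total junctions: 16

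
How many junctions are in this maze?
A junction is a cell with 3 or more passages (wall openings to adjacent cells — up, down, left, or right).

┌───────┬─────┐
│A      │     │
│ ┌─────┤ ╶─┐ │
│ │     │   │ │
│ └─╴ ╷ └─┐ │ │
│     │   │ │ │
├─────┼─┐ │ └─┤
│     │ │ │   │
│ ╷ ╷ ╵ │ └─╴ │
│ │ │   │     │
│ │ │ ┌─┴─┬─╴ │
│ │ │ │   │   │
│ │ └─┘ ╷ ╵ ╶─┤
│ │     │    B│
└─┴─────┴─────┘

Checking each cell for number of passages:

Junctions found (3+ passages):
  (1, 2): 3 passages
  (3, 1): 3 passages
  (4, 2): 3 passages
  (4, 6): 3 passages
  (6, 5): 3 passages
Total junctions: 5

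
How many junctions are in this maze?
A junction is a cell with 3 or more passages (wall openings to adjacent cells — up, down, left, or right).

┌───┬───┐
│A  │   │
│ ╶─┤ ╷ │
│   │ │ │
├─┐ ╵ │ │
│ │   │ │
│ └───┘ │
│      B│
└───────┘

Checking each cell for number of passages:

Junctions found (3+ passages):
Total junctions: 0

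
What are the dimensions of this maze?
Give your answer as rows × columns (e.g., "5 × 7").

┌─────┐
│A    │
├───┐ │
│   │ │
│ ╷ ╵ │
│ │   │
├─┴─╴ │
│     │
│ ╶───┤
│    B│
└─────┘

Counting the maze dimensions:
Rows (vertical): 5
Columns (horizontal): 3
Dimensions: 5 × 3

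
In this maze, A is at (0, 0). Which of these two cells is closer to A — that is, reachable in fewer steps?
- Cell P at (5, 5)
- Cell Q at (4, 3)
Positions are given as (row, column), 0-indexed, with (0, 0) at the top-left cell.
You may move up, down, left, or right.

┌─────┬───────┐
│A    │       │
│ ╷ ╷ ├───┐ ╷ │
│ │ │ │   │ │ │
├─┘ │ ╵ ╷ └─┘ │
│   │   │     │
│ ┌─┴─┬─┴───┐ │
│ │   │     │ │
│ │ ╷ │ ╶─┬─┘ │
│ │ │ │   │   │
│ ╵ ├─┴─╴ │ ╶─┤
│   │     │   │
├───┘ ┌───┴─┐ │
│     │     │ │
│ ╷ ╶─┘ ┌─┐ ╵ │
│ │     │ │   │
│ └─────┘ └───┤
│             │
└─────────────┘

Shortest path A → P at (5, 5): 14 steps
Shortest path A → Q at (4, 3): 31 steps

P is closer (14 steps vs 31 steps).

Path to P:

┌─────┬───────┐
│A → ↓│       │
│ ╷ ╷ ├───┐ ╷ │
│ │ │↓│↱ ↓│ │ │
├─┘ │ ╵ ╷ └─┘ │
│   │↳ ↑│↳ → ↓│
│ ┌─┴─┬─┴───┐ │
│ │   │     │↓│
│ │ ╷ │ ╶─┬─┘ │
│ │ │ │   │↓ ↲│
│ ╵ ├─┴─╴ │ ╶─┤
│   │     │P  │
├───┘ ┌───┴─┐ │
│     │     │ │
│ ╷ ╶─┘ ┌─┐ ╵ │
│ │     │ │   │
│ └─────┘ └───┤
│             │
└─────────────┘

Path to Q:

┌─────┬───────┐
│A → ↓│       │
│ ╷ ╷ ├───┐ ╷ │
│ │ │↓│↱ ↓│ │ │
├─┘ │ ╵ ╷ └─┘ │
│   │↳ ↑│↳ → ↓│
│ ┌─┴─┬─┴───┐ │
│ │   │     │↓│
│ │ ╷ │ ╶─┬─┘ │
│ │ │ │Q ↰│↓ ↲│
│ ╵ ├─┴─╴ │ ╶─┤
│   │↱ → ↑│↳ ↓│
├───┘ ┌───┴─┐ │
│  ↱ ↑│↓ ← ↰│↓│
│ ╷ ╶─┘ ┌─┐ ╵ │
│ │↑ ← ↲│ │↑ ↲│
│ └─────┘ └───┤
│             │
└─────────────┘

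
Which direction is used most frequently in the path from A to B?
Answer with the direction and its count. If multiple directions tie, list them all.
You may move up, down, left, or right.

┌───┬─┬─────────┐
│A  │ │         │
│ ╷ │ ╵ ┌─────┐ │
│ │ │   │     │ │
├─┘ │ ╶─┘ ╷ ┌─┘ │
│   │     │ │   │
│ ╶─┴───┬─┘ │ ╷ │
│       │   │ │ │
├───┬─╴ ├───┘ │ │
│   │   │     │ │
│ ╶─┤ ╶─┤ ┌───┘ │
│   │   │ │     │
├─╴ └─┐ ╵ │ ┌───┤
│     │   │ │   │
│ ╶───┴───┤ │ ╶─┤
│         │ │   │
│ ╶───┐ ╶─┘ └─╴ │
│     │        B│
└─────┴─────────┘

Directions: right, down, down, left, down, right, right, right, down, left, down, right, down, right, up, up, right, right, up, up, right, down, down, down, left, left, down, down, down, right, right
Counts: {'right': 11, 'down': 12, 'left': 4, 'up': 4}
Most common: down (12 times)

Solution:

┌───┬─┬─────────┐
│A ↓│ │         │
│ ╷ │ ╵ ┌─────┐ │
│ │↓│   │     │ │
├─┘ │ ╶─┘ ╷ ┌─┘ │
│↓ ↲│     │ │↱ ↓│
│ ╶─┴───┬─┘ │ ╷ │
│↳ → → ↓│   │↑│↓│
├───┬─╴ ├───┘ │ │
│   │↓ ↲│↱ → ↑│↓│
│ ╶─┤ ╶─┤ ┌───┘ │
│   │↳ ↓│↑│↓ ← ↲│
├─╴ └─┐ ╵ │ ┌───┤
│     │↳ ↑│↓│   │
│ ╶───┴───┤ │ ╶─┤
│         │↓│   │
│ ╶───┐ ╶─┘ └─╴ │
│     │    ↳ → B│
└─────┴─────────┘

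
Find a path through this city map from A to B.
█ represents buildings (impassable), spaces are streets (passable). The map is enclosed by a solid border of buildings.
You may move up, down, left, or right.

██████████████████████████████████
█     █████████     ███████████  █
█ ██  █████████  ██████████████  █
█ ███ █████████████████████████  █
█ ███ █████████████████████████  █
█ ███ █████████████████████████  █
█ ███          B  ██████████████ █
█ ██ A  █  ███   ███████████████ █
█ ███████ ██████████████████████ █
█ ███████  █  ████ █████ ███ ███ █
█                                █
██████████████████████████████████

Finding the shortest path from A to B:
Movement: cardinal only
Path length: 11 steps
Directions: up → right → right → right → right → right → right → right → right → right → right

Solution:

██████████████████████████████████
█     █████████     ███████████  █
█ ██  █████████  ██████████████  █
█ ███ █████████████████████████  █
█ ███ █████████████████████████  █
█ ███ █████████████████████████  █
█ ███↱→→→→→→→→→B  ██████████████ █
█ ██ A  █  ███   ███████████████ █
█ ███████ ██████████████████████ █
█ ███████  █  ████ █████ ███ ███ █
█                                █
██████████████████████████████████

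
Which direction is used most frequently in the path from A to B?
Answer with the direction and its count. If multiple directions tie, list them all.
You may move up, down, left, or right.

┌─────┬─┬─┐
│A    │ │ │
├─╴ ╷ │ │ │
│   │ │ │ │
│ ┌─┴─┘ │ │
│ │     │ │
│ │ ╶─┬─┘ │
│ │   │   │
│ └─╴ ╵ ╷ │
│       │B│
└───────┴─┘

Directions: right, down, left, down, down, down, right, right, right, up, right, down
Counts: {'right': 5, 'down': 5, 'left': 1, 'up': 1}
Most common: down and right (tied at 5 times each)

Solution:

┌─────┬─┬─┐
│A ↓  │ │ │
├─╴ ╷ │ │ │
│↓ ↲│ │ │ │
│ ┌─┴─┘ │ │
│↓│     │ │
│ │ ╶─┬─┘ │
│↓│   │↱ ↓│
│ └─╴ ╵ ╷ │
│↳ → → ↑│B│
└───────┴─┘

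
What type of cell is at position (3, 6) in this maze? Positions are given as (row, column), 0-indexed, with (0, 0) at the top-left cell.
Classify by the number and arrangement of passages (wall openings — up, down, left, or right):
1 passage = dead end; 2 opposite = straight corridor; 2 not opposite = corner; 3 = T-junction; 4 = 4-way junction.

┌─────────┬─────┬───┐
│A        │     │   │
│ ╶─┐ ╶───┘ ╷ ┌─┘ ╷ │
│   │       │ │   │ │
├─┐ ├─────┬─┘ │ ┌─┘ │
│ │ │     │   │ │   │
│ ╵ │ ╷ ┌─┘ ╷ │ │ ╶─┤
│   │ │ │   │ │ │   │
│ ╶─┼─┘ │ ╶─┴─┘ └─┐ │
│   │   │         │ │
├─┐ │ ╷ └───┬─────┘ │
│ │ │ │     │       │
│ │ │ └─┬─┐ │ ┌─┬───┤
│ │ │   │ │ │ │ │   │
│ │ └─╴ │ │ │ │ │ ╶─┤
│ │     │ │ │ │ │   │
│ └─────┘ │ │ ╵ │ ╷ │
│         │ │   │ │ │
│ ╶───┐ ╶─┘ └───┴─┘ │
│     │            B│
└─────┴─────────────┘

Checking cell at (3, 6):
Number of passages: 1
Cell type: dead end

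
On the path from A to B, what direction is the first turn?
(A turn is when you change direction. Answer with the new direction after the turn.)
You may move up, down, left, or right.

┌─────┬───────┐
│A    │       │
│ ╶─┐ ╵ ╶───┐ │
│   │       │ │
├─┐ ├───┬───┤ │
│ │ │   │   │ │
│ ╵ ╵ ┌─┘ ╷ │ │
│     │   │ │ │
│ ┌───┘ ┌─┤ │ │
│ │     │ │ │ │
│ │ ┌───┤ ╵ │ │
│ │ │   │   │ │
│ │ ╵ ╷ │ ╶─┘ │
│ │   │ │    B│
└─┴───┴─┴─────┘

Directions: right, right, down, right, up, right, right, right, down, down, down, down, down, down
First turn direction: down

Solution:

┌─────┬───────┐
│A → ↓│↱ → → ↓│
│ ╶─┐ ╵ ╶───┐ │
│   │↳ ↑    │↓│
├─┐ ├───┬───┤ │
│ │ │   │   │↓│
│ ╵ ╵ ┌─┘ ╷ │ │
│     │   │ │↓│
│ ┌───┘ ┌─┤ │ │
│ │     │ │ │↓│
│ │ ┌───┤ ╵ │ │
│ │ │   │   │↓│
│ │ ╵ ╷ │ ╶─┘ │
│ │   │ │    B│
└─┴───┴─┴─────┘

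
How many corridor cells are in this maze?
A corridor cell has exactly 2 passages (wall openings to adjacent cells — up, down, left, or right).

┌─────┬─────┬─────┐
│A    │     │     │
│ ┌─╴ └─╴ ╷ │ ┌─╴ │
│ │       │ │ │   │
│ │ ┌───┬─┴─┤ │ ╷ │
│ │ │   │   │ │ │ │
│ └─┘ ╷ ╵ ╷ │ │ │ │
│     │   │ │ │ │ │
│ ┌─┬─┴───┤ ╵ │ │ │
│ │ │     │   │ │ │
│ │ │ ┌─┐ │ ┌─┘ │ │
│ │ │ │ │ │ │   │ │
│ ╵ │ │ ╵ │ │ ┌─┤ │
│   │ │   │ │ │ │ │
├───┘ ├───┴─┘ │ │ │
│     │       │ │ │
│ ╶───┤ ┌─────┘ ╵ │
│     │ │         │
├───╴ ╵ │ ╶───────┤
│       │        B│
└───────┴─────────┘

Counting cells with exactly 2 passages:
Total corridor cells: 74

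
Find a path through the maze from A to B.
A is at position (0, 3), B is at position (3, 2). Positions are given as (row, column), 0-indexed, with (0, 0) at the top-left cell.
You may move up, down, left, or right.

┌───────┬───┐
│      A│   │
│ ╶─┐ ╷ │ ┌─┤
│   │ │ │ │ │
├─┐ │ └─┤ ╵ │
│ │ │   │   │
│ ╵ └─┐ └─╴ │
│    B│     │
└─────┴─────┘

Finding the shortest path from (0, 3) to (3, 2):
Path length: 8 steps
Directions: left → left → left → down → right → down → down → right

Solution:

┌───────┬───┐
│↓ ← ← A│   │
│ ╶─┐ ╷ │ ┌─┤
│↳ ↓│ │ │ │ │
├─┐ │ └─┤ ╵ │
│ │↓│   │   │
│ ╵ └─┐ └─╴ │
│  ↳ B│     │
└─────┴─────┘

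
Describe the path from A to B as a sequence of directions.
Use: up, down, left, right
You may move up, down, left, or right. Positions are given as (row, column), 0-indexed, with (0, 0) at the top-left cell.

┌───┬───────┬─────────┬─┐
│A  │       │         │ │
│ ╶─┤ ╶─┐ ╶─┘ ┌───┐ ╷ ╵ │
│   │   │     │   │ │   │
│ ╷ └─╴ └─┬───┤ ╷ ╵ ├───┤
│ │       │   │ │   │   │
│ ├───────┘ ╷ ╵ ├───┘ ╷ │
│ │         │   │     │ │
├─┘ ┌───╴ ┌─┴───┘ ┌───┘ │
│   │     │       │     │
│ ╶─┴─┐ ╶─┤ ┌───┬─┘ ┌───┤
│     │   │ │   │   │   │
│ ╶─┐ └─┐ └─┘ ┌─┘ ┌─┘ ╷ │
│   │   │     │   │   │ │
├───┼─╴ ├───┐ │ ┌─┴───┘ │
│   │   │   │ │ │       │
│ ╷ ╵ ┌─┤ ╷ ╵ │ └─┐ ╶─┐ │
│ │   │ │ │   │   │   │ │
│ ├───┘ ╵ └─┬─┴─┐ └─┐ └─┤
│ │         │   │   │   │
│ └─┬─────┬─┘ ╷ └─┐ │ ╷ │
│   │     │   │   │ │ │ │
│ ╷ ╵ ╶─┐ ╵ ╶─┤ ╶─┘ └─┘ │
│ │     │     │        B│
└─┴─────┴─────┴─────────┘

Finding the path and converting it to directions:
Path through cells: (0,0) → (1,0) → (1,1) → (2,1) → (2,2) → (2,3) → (1,3) → (1,2) → (0,2) → (0,3) → (0,4) → (1,4) → (1,5) → (1,6) → (0,6) → (0,7) → (0,8) → (0,9) → (1,9) → (2,9) → (2,8) → (1,8) → (1,7) → (2,7) → (3,7) → (3,6) → (2,6) → (2,5) → (3,5) → (3,4) → (3,3) → (3,2) → (3,1) → (4,1) → (4,0) → (5,0) → (5,1) → (5,2) → (6,2) → (6,3) → (7,3) → (7,2) → (8,2) → (8,1) → (7,1) → (7,0) → (8,0) → (9,0) → (10,0) → (10,1) → (11,1) → (11,2) → (10,2) → (10,3) → (10,4) → (11,4) → (11,5) → (10,5) → (10,6) → (9,6) → (9,7) → (10,7) → (11,7) → (11,8) → (11,9) → (11,10) → (11,11)
Directions: down, right, down, right, right, up, left, up, right, right, down, right, right, up, right, right, right, down, down, left, up, left, down, down, left, up, left, down, left, left, left, left, down, left, down, right, right, down, right, down, left, down, left, up, left, down, down, down, right, down, right, up, right, right, down, right, up, right, up, right, down, down, right, right, right, right

Solution:

┌───┬───────┬─────────┬─┐
│A  │↱ → ↓  │↱ → → ↓  │ │
│ ╶─┤ ╶─┐ ╶─┘ ┌───┐ ╷ ╵ │
│↳ ↓│↑ ↰│↳ → ↑│↓ ↰│↓│   │
│ ╷ └─╴ └─┬───┤ ╷ ╵ ├───┤
│ │↳ → ↑  │↓ ↰│↓│↑ ↲│   │
│ ├───────┘ ╷ ╵ ├───┘ ╷ │
│ │↓ ← ← ← ↲│↑ ↲│     │ │
├─┘ ┌───╴ ┌─┴───┘ ┌───┘ │
│↓ ↲│     │       │     │
│ ╶─┴─┐ ╶─┤ ┌───┬─┘ ┌───┤
│↳ → ↓│   │ │   │   │   │
│ ╶─┐ └─┐ └─┘ ┌─┘ ┌─┘ ╷ │
│   │↳ ↓│     │   │   │ │
├───┼─╴ ├───┐ │ ┌─┴───┘ │
│↓ ↰│↓ ↲│   │ │ │       │
│ ╷ ╵ ┌─┤ ╷ ╵ │ └─┐ ╶─┐ │
│↓│↑ ↲│ │ │   │   │   │ │
│ ├───┘ ╵ └─┬─┴─┐ └─┐ └─┤
│↓│         │↱ ↓│   │   │
│ └─┬─────┬─┘ ╷ └─┐ │ ╷ │
│↳ ↓│↱ → ↓│↱ ↑│↓  │ │ │ │
│ ╷ ╵ ╶─┐ ╵ ╶─┤ ╶─┘ └─┘ │
│ │↳ ↑  │↳ ↑  │↳ → → → B│
└─┴─────┴─────┴─────────┘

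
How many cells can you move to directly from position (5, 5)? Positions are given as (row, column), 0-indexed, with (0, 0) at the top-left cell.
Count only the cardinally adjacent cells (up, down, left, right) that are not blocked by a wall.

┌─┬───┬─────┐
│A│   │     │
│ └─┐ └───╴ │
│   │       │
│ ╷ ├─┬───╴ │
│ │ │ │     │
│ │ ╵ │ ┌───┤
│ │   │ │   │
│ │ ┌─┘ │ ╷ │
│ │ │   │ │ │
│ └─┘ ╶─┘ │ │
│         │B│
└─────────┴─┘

Checking passable neighbors of (5, 5):
Neighbors: (4, 5)
Count: 1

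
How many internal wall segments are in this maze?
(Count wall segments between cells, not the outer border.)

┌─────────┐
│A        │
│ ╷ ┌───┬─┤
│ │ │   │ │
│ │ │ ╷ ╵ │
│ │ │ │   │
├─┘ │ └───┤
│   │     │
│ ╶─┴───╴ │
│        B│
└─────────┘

Counting internal wall segments:
Total internal walls: 16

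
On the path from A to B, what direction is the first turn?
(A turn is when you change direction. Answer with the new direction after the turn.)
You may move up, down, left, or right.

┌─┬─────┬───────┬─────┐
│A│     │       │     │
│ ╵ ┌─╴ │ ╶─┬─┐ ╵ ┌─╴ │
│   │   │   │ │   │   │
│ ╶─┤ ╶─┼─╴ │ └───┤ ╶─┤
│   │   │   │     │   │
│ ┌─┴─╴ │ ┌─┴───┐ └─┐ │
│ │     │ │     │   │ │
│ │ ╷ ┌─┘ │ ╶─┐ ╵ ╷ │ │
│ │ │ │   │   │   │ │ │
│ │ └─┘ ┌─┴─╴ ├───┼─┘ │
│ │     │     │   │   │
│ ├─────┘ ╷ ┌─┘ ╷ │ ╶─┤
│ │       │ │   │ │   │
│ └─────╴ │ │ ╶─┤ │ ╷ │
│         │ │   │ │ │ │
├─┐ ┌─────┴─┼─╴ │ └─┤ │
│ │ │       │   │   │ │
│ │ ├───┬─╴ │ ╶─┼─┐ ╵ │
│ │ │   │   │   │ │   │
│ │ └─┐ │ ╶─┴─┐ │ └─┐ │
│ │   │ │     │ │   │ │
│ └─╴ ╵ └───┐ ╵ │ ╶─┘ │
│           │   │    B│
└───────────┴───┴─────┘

Directions: down, right, up, right, right, down, left, down, right, down, left, left, down, down, right, right, up, right, up, up, right, up, left, up, right, right, right, down, right, up, right, right, down, left, down, right, down, down, down, left, down, right, down, down, down, down, down
First turn direction: right

Solution:

┌─┬─────┬───────┬─────┐
│A│↱ → ↓│↱ → → ↓│↱ → ↓│
│ ╵ ┌─╴ │ ╶─┬─┐ ╵ ┌─╴ │
│↳ ↑│↓ ↲│↑ ↰│ │↳ ↑│↓ ↲│
│ ╶─┤ ╶─┼─╴ │ └───┤ ╶─┤
│   │↳ ↓│↱ ↑│     │↳ ↓│
│ ┌─┴─╴ │ ┌─┴───┐ └─┐ │
│ │↓ ← ↲│↑│     │   │↓│
│ │ ╷ ┌─┘ │ ╶─┐ ╵ ╷ │ │
│ │↓│ │↱ ↑│   │   │ │↓│
│ │ └─┘ ┌─┴─╴ ├───┼─┘ │
│ │↳ → ↑│     │   │↓ ↲│
│ ├─────┘ ╷ ┌─┘ ╷ │ ╶─┤
│ │       │ │   │ │↳ ↓│
│ └─────╴ │ │ ╶─┤ │ ╷ │
│         │ │   │ │ │↓│
├─┐ ┌─────┴─┼─╴ │ └─┤ │
│ │ │       │   │   │↓│
│ │ ├───┬─╴ │ ╶─┼─┐ ╵ │
│ │ │   │   │   │ │  ↓│
│ │ └─┐ │ ╶─┴─┐ │ └─┐ │
│ │   │ │     │ │   │↓│
│ └─╴ ╵ └───┐ ╵ │ ╶─┘ │
│           │   │    B│
└───────────┴───┴─────┘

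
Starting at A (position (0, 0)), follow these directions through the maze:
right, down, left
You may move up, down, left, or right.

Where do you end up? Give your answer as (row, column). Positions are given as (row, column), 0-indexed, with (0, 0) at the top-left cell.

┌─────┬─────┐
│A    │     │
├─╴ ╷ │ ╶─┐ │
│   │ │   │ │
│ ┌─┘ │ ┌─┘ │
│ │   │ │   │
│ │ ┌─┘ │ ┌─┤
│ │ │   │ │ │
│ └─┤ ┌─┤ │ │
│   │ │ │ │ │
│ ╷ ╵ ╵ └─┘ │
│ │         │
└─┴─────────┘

Following directions step by step:
Start: (0, 0)
  right: (0, 0) → (0, 1)
  down: (0, 1) → (1, 1)
  left: (1, 1) → (1, 0)
Final position: (1, 0)

Path taken:

┌─────┬─────┐
│A ↓  │     │
├─╴ ╷ │ ╶─┐ │
│B ↲│ │   │ │
│ ┌─┘ │ ┌─┘ │
│ │   │ │   │
│ │ ┌─┘ │ ┌─┤
│ │ │   │ │ │
│ └─┤ ┌─┤ │ │
│   │ │ │ │ │
│ ╷ ╵ ╵ └─┘ │
│ │         │
└─┴─────────┘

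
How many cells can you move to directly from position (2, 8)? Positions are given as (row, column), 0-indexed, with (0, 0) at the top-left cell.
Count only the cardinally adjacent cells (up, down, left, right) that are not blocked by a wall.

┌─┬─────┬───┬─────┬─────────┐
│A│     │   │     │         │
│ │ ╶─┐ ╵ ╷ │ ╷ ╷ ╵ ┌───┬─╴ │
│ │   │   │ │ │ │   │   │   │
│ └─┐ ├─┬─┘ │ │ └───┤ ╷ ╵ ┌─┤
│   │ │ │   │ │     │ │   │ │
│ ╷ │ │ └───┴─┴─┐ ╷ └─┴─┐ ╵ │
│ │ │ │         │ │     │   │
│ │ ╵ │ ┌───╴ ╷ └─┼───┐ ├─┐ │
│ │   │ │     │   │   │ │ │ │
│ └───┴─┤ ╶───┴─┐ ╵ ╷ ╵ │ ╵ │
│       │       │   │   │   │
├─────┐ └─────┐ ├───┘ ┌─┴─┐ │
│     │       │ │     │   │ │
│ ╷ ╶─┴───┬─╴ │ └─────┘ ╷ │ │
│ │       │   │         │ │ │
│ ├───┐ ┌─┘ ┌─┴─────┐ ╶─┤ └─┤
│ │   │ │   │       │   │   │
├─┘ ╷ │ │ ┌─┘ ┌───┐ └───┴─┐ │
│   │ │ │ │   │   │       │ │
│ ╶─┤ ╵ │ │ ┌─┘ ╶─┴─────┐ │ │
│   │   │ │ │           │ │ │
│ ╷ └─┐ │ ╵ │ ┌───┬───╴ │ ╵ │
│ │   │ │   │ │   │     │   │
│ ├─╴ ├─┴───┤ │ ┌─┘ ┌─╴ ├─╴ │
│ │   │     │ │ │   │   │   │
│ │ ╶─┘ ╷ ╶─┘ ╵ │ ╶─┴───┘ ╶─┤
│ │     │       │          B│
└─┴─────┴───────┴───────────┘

Checking passable neighbors of (2, 8):
Neighbors: (3, 8), (2, 7), (2, 9)
Count: 3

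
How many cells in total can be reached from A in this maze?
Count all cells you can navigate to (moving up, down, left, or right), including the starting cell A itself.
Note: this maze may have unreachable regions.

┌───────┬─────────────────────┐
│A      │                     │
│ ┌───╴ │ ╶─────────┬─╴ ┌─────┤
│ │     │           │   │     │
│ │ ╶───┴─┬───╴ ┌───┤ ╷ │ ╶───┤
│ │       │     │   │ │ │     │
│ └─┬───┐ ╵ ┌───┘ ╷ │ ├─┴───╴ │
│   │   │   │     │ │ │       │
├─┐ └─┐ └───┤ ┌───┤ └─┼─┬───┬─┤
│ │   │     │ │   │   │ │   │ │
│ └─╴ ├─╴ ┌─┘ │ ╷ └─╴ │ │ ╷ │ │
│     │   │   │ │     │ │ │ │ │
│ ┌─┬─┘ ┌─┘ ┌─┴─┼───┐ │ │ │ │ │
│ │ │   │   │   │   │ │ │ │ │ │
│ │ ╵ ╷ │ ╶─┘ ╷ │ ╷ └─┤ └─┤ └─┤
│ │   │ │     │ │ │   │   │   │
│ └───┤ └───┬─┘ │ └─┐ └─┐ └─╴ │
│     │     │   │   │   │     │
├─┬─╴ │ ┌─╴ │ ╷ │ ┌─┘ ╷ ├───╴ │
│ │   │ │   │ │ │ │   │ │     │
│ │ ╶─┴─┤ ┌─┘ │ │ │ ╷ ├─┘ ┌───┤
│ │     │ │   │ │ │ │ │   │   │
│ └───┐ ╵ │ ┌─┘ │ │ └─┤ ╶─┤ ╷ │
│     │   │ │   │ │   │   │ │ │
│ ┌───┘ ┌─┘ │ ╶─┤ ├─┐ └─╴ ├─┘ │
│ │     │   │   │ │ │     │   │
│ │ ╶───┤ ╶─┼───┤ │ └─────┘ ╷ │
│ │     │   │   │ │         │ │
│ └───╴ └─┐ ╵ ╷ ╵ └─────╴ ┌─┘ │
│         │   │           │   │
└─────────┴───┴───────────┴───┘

Using BFS/flood-fill to find all reachable cells from A:
Maze size: 15 × 15 = 225 total cells
127 cell(s) are walled off and cannot be reached from A.
Reachable cells: 98

Reachable region (· marks reachable cells):

┌───────┬─────────────────────┐
│A · · ·│· · · · · · · · · · ·│
│ ┌───╴ │ ╶─────────┬─╴ ┌─────┤
│·│· · ·│· · · · · ·│· ·│     │
│ │ ╶───┴─┬───╴ ┌───┤ ╷ │ ╶───┤
│·│· · · ·│· · ·│   │·│·│     │
│ └─┬───┐ ╵ ┌───┘ ╷ │ ├─┴───╴ │
│· ·│· ·│· ·│     │ │·│       │
├─┐ └─┐ └───┤ ┌───┤ └─┼─┬───┬─┤
│·│· ·│· · ·│ │   │   │ │   │ │
│ └─╴ ├─╴ ┌─┘ │ ╷ └─╴ │ │ ╷ │ │
│· · ·│· ·│   │ │     │ │ │ │ │
│ ┌─┬─┘ ┌─┘ ┌─┴─┼───┐ │ │ │ │ │
│·│·│· ·│   │   │   │ │ │ │ │ │
│ │ ╵ ╷ │ ╶─┘ ╷ │ ╷ └─┤ └─┤ └─┤
│·│· ·│·│     │ │ │   │   │   │
│ └───┤ └───┬─┘ │ └─┐ └─┐ └─╴ │
│· · ·│· · ·│   │   │   │     │
├─┬─╴ │ ┌─╴ │ ╷ │ ┌─┘ ╷ ├───╴ │
│·│· ·│·│· ·│ │ │ │   │ │     │
│ │ ╶─┴─┤ ┌─┘ │ │ │ ╷ ├─┘ ┌───┤
│·│· · ·│·│   │ │ │ │ │   │   │
│ └───┐ ╵ │ ┌─┘ │ │ └─┤ ╶─┤ ╷ │
│· · ·│· ·│ │   │ │   │   │ │ │
│ ┌───┘ ┌─┘ │ ╶─┤ ├─┐ └─╴ ├─┘ │
│·│· · ·│   │   │ │ │     │   │
│ │ ╶───┤ ╶─┼───┤ │ └─────┘ ╷ │
│·│· · ·│   │   │ │         │ │
│ └───╴ └─┐ ╵ ╷ ╵ └─────╴ ┌─┘ │
│· · · · ·│   │           │   │
└─────────┴───┴───────────┴───┘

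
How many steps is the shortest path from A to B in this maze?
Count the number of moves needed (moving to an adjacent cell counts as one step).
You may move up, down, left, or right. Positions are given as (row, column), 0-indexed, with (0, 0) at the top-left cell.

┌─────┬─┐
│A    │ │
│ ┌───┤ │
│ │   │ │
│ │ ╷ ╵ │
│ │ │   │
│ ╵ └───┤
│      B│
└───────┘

Using BFS to find shortest path:
Start: (0, 0), End: (3, 3)
Path found:
(0,0) → (1,0) → (2,0) → (3,0) → (3,1) → (3,2) → (3,3)
Number of steps: 6

Solution:

┌─────┬─┐
│A    │ │
│ ┌───┤ │
│↓│   │ │
│ │ ╷ ╵ │
│↓│ │   │
│ ╵ └───┤
│↳ → → B│
└───────┘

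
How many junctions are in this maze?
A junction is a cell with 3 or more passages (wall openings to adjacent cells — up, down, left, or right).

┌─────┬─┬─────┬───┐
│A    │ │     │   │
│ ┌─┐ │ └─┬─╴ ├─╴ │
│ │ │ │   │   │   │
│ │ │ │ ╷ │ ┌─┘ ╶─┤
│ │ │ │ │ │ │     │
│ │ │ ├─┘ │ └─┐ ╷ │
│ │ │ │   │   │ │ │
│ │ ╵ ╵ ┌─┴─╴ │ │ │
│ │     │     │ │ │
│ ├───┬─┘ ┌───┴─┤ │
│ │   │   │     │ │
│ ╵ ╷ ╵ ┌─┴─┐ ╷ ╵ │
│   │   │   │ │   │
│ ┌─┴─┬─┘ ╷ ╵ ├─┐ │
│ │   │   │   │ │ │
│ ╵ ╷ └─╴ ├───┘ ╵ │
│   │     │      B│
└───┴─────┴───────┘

Checking each cell for number of passages:

Junctions found (3+ passages):
  (1, 3): 3 passages
  (2, 7): 4 passages
  (4, 2): 3 passages
  (5, 6): 3 passages
  (6, 0): 3 passages
  (6, 8): 3 passages
  (7, 4): 3 passages
  (8, 7): 3 passages
Total junctions: 8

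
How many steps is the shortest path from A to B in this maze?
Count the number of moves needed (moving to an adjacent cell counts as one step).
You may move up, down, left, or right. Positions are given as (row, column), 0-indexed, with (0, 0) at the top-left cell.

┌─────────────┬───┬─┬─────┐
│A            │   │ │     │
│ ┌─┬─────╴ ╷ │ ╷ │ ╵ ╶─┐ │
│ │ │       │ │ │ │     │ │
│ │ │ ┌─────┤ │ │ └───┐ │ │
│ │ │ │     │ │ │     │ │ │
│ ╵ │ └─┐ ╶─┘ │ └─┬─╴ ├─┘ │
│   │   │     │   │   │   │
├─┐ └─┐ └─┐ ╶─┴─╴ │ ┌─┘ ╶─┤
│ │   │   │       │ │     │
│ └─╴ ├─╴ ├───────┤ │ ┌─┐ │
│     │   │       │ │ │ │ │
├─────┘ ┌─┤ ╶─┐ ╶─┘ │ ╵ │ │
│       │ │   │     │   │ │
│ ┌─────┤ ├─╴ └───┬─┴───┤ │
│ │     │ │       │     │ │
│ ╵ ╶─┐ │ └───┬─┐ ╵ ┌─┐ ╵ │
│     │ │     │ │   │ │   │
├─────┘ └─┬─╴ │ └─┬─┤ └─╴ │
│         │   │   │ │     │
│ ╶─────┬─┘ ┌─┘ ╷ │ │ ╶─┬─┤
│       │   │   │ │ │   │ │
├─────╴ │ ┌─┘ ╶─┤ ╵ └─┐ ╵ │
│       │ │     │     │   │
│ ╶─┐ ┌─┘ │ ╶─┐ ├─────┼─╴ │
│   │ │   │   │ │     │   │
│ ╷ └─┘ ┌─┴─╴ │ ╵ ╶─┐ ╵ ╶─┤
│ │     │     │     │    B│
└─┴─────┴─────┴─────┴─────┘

Using BFS to find shortest path:
Start: (0, 0), End: (13, 12)
Path found:
(0,0) → (0,1) → (0,2) → (0,3) → (0,4) → (0,5) → (0,6) → (1,6) → (2,6) → (3,6) → (3,5) → (4,5) → (4,6) → (4,7) → (4,8) → (3,8) → (3,7) → (2,7) → (1,7) → (0,7) → (0,8) → (1,8) → (2,8) → (2,9) → (2,10) → (3,10) → (3,9) → (4,9) → (5,9) → (6,9) → (6,8) → (6,7) → (5,7) → (5,6) → (5,5) → (6,5) → (6,6) → (7,6) → (7,7) → (7,8) → (8,8) → (8,9) → (7,9) → (7,10) → (7,11) → (8,11) → (8,12) → (9,12) → (9,11) → (9,10) → (10,10) → (10,11) → (11,11) → (11,12) → (12,12) → (12,11) → (13,11) → (13,12)
Number of steps: 57

Solution:

┌─────────────┬───┬─┬─────┐
│A → → → → → ↓│↱ ↓│ │     │
│ ┌─┬─────╴ ╷ │ ╷ │ ╵ ╶─┐ │
│ │ │       │↓│↑│↓│     │ │
│ │ │ ┌─────┤ │ │ └───┐ │ │
│ │ │ │     │↓│↑│↳ → ↓│ │ │
│ ╵ │ └─┐ ╶─┘ │ └─┬─╴ ├─┘ │
│   │   │  ↓ ↲│↑ ↰│↓ ↲│   │
├─┐ └─┐ └─┐ ╶─┴─╴ │ ┌─┘ ╶─┤
│ │   │   │↳ → → ↑│↓│     │
│ └─╴ ├─╴ ├───────┤ │ ┌─┐ │
│     │   │↓ ← ↰  │↓│ │ │ │
├─────┘ ┌─┤ ╶─┐ ╶─┘ │ ╵ │ │
│       │ │↳ ↓│↑ ← ↲│   │ │
│ ┌─────┤ ├─╴ └───┬─┴───┤ │
│ │     │ │  ↳ → ↓│↱ → ↓│ │
│ ╵ ╶─┐ │ └───┬─┐ ╵ ┌─┐ ╵ │
│     │ │     │ │↳ ↑│ │↳ ↓│
├─────┘ └─┬─╴ │ └─┬─┤ └─╴ │
│         │   │   │ │↓ ← ↲│
│ ╶─────┬─┘ ┌─┘ ╷ │ │ ╶─┬─┤
│       │   │   │ │ │↳ ↓│ │
├─────╴ │ ┌─┘ ╶─┤ ╵ └─┐ ╵ │
│       │ │     │     │↳ ↓│
│ ╶─┐ ┌─┘ │ ╶─┐ ├─────┼─╴ │
│   │ │   │   │ │     │↓ ↲│
│ ╷ └─┘ ┌─┴─╴ │ ╵ ╶─┐ ╵ ╶─┤
│ │     │     │     │  ↳ B│
└─┴─────┴─────┴─────┴─────┘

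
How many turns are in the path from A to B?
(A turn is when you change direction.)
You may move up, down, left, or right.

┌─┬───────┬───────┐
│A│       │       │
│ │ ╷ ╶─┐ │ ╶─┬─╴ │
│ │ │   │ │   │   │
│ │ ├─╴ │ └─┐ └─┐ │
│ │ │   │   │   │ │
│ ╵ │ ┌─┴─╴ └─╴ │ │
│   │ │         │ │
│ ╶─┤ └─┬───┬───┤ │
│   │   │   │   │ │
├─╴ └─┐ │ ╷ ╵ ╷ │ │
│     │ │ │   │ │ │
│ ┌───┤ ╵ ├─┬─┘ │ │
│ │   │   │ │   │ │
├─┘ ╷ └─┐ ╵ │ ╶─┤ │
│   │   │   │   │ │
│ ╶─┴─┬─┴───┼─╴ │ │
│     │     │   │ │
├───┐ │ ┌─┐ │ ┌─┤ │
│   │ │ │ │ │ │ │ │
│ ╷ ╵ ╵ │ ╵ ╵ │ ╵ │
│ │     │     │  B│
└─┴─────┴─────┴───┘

Directions: down, down, down, right, up, up, up, right, right, right, down, down, right, down, right, right, up, left, up, left, up, right, right, right, down, down, down, down, down, down, down, down, down, down
Number of turns: 14

Solution:

┌─┬───────┬───────┐
│A│↱ → → ↓│↱ → → ↓│
│ │ ╷ ╶─┐ │ ╶─┬─╴ │
│↓│↑│   │↓│↑ ↰│  ↓│
│ │ ├─╴ │ └─┐ └─┐ │
│↓│↑│   │↳ ↓│↑ ↰│↓│
│ ╵ │ ┌─┴─╴ └─╴ │ │
│↳ ↑│ │    ↳ → ↑│↓│
│ ╶─┤ └─┬───┬───┤ │
│   │   │   │   │↓│
├─╴ └─┐ │ ╷ ╵ ╷ │ │
│     │ │ │   │ │↓│
│ ┌───┤ ╵ ├─┬─┘ │ │
│ │   │   │ │   │↓│
├─┘ ╷ └─┐ ╵ │ ╶─┤ │
│   │   │   │   │↓│
│ ╶─┴─┬─┴───┼─╴ │ │
│     │     │   │↓│
├───┐ │ ┌─┐ │ ┌─┤ │
│   │ │ │ │ │ │ │↓│
│ ╷ ╵ ╵ │ ╵ ╵ │ ╵ │
│ │     │     │  B│
└─┴─────┴─────┴───┘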